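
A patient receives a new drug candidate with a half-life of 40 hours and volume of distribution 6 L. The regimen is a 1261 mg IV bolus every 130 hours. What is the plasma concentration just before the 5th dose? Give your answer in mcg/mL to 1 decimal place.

24.7 mcg/mL

f = (1/2)^(τ/t½) = (1/2)^(130/40) ≈ 0.1051.
C₀ = D/Vd = 1261/6 ≈ 210.167 mcg/mL.
Before the 5th dose, 4 doses have been given. Superposition: Cmin = C₀·(f + f² + … + f^4).
≈ 210.167 × (0.1051 + 0.0110 + 0.0012 + 0.0001) ≈ 210.167 × 0.1174 ≈ 24.674 mcg/mL.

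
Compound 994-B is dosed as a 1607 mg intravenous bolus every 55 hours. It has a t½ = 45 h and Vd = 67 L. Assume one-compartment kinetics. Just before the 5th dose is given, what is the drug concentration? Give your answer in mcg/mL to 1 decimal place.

f = (1/2)^(τ/t½) = (1/2)^(55/45) ≈ 0.4286.
C₀ = D/Vd = 1607/67 ≈ 23.985 mcg/mL.
Before the 5th dose, 4 doses have been given. Superposition: Cmin = C₀·(f + f² + … + f^4).
≈ 23.985 × (0.4286 + 0.1837 + 0.0787 + 0.0337) ≈ 23.985 × 0.7247 ≈ 17.382 mcg/mL.

17.4 mcg/mL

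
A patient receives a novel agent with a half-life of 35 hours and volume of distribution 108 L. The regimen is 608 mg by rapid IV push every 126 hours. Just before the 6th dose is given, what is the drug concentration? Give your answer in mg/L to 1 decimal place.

f = (1/2)^(τ/t½) = (1/2)^(126/35) ≈ 0.0825.
C₀ = D/Vd = 608/108 ≈ 5.630 mg/L.
Before the 6th dose, 5 doses have been given. Superposition: Cmin = C₀·(f + f² + … + f^5).
≈ 5.630 × (0.0825 + 0.0068 + 0.0006 + 0.0000 + 0.0000) ≈ 5.630 × 0.0899 ≈ 0.506 mg/L.

0.5 mg/L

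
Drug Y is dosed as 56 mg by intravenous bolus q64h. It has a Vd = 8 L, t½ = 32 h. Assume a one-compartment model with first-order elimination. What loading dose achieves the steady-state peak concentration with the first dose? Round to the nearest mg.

75 mg

f = (1/2)^(64/32) ≈ 0.250000; accumulation ratio R = 1/(1−f) ≈ 1.33333.
Loading dose to hit Cmax,ss on first dose: D_load = D_maint·R ≈ 56 × 1.33333 ≈ 74.67 mg.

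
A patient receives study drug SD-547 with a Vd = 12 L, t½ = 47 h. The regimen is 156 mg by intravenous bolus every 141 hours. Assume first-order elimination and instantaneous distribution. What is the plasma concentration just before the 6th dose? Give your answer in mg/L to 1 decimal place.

f = (1/2)^(τ/t½) = (1/2)^(141/47) ≈ 0.1250.
C₀ = D/Vd = 156/12 ≈ 13.000 mg/L.
Before the 6th dose, 5 doses have been given. Superposition: Cmin = C₀·(f + f² + … + f^5).
≈ 13.000 × (0.1250 + 0.0156 + 0.0020 + 0.0002 + 0.0000) ≈ 13.000 × 0.1428 ≈ 1.856 mg/L.

1.9 mg/L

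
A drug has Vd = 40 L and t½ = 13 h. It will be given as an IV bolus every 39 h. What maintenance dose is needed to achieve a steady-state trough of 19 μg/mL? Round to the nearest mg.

5320 mg

τ/t½ = 39/13 ≈ 3, so f = (1/2)^(39/13) ≈ 0.125000.
Cmin,ss = (D/Vd)·f/(1−f), so D = Cmin,ss·Vd·(1−f)/f.
D = 19 × 40 × (1−f)/f ≈ 19 × 40 × 7.00000 ≈ 5320.00 mg.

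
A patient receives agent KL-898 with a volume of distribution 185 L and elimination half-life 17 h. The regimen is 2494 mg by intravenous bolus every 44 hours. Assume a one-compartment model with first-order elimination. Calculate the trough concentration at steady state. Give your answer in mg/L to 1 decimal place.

2.7 mg/L

Over one 44-h interval, 44/17 ≈ 2.5882 half-lives elapse, leaving f ≈ 0.1663 of each dose.
Accumulation ratio R = 1/(1 − f) ≈ 1/0.8337 ≈ 1.1995.
Each bolus raises the concentration by D/Vd = 2494/185 ≈ 13.481 mg/L.
Cmax,ss = C₀/(1 − f) ≈ 13.481/0.8337 ≈ 16.170 mg/L.
One interval later, Cmin,ss = Cmax,ss·e^(−kτ) ≈ 16.170 × 0.1663 ≈ 2.689 mg/L.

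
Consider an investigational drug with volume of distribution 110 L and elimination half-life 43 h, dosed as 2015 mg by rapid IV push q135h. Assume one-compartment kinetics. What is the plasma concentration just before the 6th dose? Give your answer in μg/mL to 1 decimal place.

2.3 μg/mL

f = (1/2)^(τ/t½) = (1/2)^(135/43) ≈ 0.1135.
C₀ = D/Vd = 2015/110 ≈ 18.318 μg/mL.
Before the 6th dose, 5 doses have been given. Superposition: Cmin = C₀·(f + f² + … + f^5).
≈ 18.318 × (0.1135 + 0.0129 + 0.0015 + 0.0002 + 0.0000) ≈ 18.318 × 0.1281 ≈ 2.347 μg/mL.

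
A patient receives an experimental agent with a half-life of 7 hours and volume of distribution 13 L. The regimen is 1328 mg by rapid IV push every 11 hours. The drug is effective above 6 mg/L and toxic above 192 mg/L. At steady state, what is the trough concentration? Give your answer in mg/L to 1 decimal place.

τ/t½ = 11/7 ≈ 1.5714, so fraction remaining f = (1/2)^(11/7) ≈ 0.3365.
At steady state, accumulation factor R = 1/(1 − e^(−kτ)) ≈ 1.5072.
Each bolus raises the concentration by D/Vd = 1328/13 ≈ 102.154 mg/L.
Steady-state peak Cmax,ss = C₀·R ≈ 102.154 × 1.5072 ≈ 153.967 mg/L.
One interval later, Cmin,ss = Cmax,ss·e^(−kτ) ≈ 153.967 × 0.3365 ≈ 51.810 mg/L.
Trough 51.8 mg/L vs MEC 6 mg/L: adequate.

51.8 mg/L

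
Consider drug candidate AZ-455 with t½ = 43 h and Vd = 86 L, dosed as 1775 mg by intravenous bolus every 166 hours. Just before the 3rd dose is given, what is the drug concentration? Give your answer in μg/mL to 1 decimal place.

1.5 μg/mL

f = (1/2)^(τ/t½) = (1/2)^(166/43) ≈ 0.0688.
C₀ = D/Vd = 1775/86 ≈ 20.640 μg/mL.
Before the 3rd dose, 2 doses have been given. Superposition: Cmin = C₀·(f + f²).
≈ 20.640 × (0.0688 + 0.0047) ≈ 20.640 × 0.0735 ≈ 1.517 μg/mL.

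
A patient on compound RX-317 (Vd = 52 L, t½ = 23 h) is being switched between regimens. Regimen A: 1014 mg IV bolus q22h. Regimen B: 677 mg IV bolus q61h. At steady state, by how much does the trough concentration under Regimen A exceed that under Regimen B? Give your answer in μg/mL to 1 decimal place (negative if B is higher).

Regimen A: f = (1/2)^(22/23) ≈ 0.5153; Cmin,ss = (1014/52)·f/(1−f) ≈ 20.731 μg/mL.
Regimen B: f = (1/2)^(61/23) ≈ 0.1591; Cmin,ss = (677/52)·f/(1−f) ≈ 2.463 μg/mL.
Difference ≈ 20.731 − 2.463 ≈ 18.268 μg/mL.

18.3 μg/mL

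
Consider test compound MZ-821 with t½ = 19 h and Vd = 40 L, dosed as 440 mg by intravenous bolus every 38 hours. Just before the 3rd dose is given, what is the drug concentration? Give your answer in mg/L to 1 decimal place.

f = (1/2)^(τ/t½) = (1/2)^(38/19) ≈ 0.2500.
C₀ = D/Vd = 440/40 ≈ 11.000 mg/L.
Before the 3rd dose, 2 doses have been given. Superposition: Cmin = C₀·(f + f²).
≈ 11.000 × (0.2500 + 0.0625) ≈ 11.000 × 0.3125 ≈ 3.438 mg/L.

3.4 mg/L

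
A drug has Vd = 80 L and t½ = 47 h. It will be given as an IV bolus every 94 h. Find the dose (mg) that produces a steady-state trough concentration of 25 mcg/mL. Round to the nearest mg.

τ/t½ = 94/47 ≈ 2, so f = (1/2)^(94/47) ≈ 0.250000.
Cmin,ss = (D/Vd)·f/(1−f), so D = Cmin,ss·Vd·(1−f)/f.
D = 25 × 80 × (1−f)/f ≈ 25 × 80 × 3.00000 ≈ 6000.00 mg.

6000 mg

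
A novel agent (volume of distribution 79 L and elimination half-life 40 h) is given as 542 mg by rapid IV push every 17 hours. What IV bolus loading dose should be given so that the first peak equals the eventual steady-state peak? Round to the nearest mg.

2124 mg

f = (1/2)^(17/40) ≈ 0.744839; accumulation ratio R = 1/(1−f) ≈ 3.91909.
Loading dose to hit Cmax,ss on first dose: D_load = D_maint·R ≈ 542 × 3.91909 ≈ 2124.15 mg.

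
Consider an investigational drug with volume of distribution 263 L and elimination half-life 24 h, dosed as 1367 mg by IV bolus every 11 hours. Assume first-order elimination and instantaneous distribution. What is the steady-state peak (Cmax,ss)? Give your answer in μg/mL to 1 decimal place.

19.1 μg/mL

k = ln2/t½ = ln2/24 ≈ 0.028881 h⁻¹; fraction remaining f = e^(−kτ) = e^(−0.028881×11) ≈ 0.7278.
At steady state, accumulation factor R = 1/(1 − e^(−kτ)) ≈ 3.6738.
Each bolus raises the concentration by D/Vd = 1367/263 ≈ 5.198 μg/mL.
Steady-state peak Cmax,ss = C₀·R ≈ 5.198 × 3.6738 ≈ 19.096 μg/mL.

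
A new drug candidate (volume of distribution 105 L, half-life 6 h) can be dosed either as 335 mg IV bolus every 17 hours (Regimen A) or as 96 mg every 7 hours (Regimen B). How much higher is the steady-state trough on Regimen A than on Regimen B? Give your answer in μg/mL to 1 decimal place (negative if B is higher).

-0.2 μg/mL

Regimen A: f = (1/2)^(17/6) ≈ 0.1403; Cmin,ss = (335/105)·f/(1−f) ≈ 0.521 μg/mL.
Regimen B: f = (1/2)^(7/6) ≈ 0.4454; Cmin,ss = (96/105)·f/(1−f) ≈ 0.734 μg/mL.
Difference ≈ 0.521 − 0.734 ≈ -0.213 μg/mL.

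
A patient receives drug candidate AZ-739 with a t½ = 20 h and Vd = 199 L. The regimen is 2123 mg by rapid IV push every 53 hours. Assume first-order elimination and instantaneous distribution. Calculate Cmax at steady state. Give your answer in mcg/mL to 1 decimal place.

12.7 mcg/mL

k = ln2/t½ = ln2/20 ≈ 0.034657 h⁻¹; fraction remaining f = e^(−kτ) = e^(−0.034657×53) ≈ 0.1593.
Accumulation ratio R = 1/(1 − f) ≈ 1/0.8407 ≈ 1.1895.
Single-dose peak C₀ = D/Vd = 2123/199 ≈ 10.668 mcg/mL.
Steady-state peak Cmax,ss = C₀·R ≈ 10.668 × 1.1895 ≈ 12.690 mcg/mL.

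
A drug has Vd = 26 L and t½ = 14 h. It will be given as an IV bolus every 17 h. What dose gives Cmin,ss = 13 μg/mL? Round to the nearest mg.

446 mg

τ/t½ = 17/14 ≈ 1.2143, so f = (1/2)^(17/14) ≈ 0.430986.
Cmin,ss = (D/Vd)·f/(1−f), so D = Cmin,ss·Vd·(1−f)/f.
D = 13 × 26 × (1−f)/f ≈ 13 × 26 × 1.32026 ≈ 446.25 mg.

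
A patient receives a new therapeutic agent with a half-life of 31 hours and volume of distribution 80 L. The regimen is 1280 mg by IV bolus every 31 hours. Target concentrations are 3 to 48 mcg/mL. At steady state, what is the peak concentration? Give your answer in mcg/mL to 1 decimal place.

τ = 31 h = 1 half-life, so f = (1/2)^1 = 0.5.
Accumulation ratio R = 1/(1 − f) = 1/0.5 = 2/1.
Single-dose peak C₀ = D/Vd = 1280/80 = 16 mcg/mL.
Steady-state peak Cmax,ss = C₀·R = 16 × 2/1 ≈ 32.000 mcg/mL.
Peak 32.0 mcg/mL vs MTC 48 mcg/mL: below toxic threshold.

32.0 mcg/mL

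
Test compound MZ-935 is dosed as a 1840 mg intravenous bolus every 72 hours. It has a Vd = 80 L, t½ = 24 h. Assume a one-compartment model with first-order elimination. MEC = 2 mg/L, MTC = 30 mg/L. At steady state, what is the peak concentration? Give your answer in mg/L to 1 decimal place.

τ = 72 h = 3 half-lives, so f = (1/2)^3 = 0.125.
Accumulation ratio R = 1/(1 − f) = 1/0.875 = 8/7.
Single-dose peak C₀ = D/Vd = 1840/80 = 23 mg/L.
Steady-state peak Cmax,ss = C₀·R = 23 × 8/7 ≈ 26.286 mg/L.
Peak 26.3 mg/L vs MTC 30 mg/L: below toxic threshold.

26.3 mg/L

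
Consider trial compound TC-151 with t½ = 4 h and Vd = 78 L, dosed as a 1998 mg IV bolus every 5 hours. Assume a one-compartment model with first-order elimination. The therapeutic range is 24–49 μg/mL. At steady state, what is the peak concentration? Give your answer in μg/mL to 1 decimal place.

44.2 μg/mL

Over one 5-h interval, 5/4 ≈ 1.25 half-lives elapse, leaving f ≈ 0.4204 of each dose.
Accumulation ratio R = 1/(1 − f) ≈ 1/0.5796 ≈ 1.7253.
Single-dose peak C₀ = D/Vd = 1998/78 ≈ 25.615 μg/mL.
Steady-state peak Cmax,ss = C₀·R ≈ 25.615 × 1.7253 ≈ 44.194 μg/mL.
Peak 44.2 μg/mL vs MTC 49 μg/mL: below toxic threshold.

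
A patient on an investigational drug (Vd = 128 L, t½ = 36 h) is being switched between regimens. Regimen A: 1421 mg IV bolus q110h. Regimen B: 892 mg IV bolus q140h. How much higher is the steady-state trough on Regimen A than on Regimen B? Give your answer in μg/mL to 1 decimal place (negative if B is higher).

Regimen A: f = (1/2)^(110/36) ≈ 0.1203; Cmin,ss = (1421/128)·f/(1−f) ≈ 1.518 μg/mL.
Regimen B: f = (1/2)^(140/36) ≈ 0.0675; Cmin,ss = (892/128)·f/(1−f) ≈ 0.504 μg/mL.
Difference ≈ 1.518 − 0.504 ≈ 1.014 μg/mL.

1.0 μg/mL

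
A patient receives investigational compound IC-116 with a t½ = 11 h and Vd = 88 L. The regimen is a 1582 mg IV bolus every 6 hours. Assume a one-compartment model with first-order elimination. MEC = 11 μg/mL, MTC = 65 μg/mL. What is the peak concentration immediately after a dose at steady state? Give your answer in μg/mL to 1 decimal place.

57.1 μg/mL

Over one 6-h interval, 6/11 ≈ 0.54545 half-lives elapse, leaving f ≈ 0.6852 of each dose.
At steady state, accumulation factor R = 1/(1 − e^(−kτ)) ≈ 3.1766.
Each bolus raises the concentration by D/Vd = 1582/88 ≈ 17.977 μg/mL.
Steady-state peak Cmax,ss = C₀·R ≈ 17.977 × 3.1766 ≈ 57.106 μg/mL.
Peak 57.1 μg/mL vs MTC 65 μg/mL: below toxic threshold.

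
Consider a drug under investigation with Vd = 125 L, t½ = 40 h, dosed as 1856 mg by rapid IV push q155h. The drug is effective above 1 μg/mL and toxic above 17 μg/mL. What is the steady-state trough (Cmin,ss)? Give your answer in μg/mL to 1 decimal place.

τ/t½ = 155/40 ≈ 3.875, so fraction remaining f = (1/2)^(155/40) ≈ 0.0682.
At steady state, accumulation factor R = 1/(1 − e^(−kτ)) ≈ 1.0732.
Each bolus raises the concentration by D/Vd = 1856/125 ≈ 14.848 μg/mL.
Cmax,ss = C₀/(1 − f) ≈ 14.848/0.9318 ≈ 15.935 μg/mL.
One interval later, Cmin,ss = Cmax,ss·e^(−kτ) ≈ 15.935 × 0.0682 ≈ 1.087 μg/mL.
Trough 1.1 μg/mL vs MEC 1 μg/mL: adequate.

1.1 μg/mL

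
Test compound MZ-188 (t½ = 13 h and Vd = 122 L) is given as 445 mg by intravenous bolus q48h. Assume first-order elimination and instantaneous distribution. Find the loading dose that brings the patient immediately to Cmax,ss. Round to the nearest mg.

f = (1/2)^(48/13) ≈ 0.077358; accumulation ratio R = 1/(1−f) ≈ 1.08384.
Loading dose to hit Cmax,ss on first dose: D_load = D_maint·R ≈ 445 × 1.08384 ≈ 482.31 mg.

482 mg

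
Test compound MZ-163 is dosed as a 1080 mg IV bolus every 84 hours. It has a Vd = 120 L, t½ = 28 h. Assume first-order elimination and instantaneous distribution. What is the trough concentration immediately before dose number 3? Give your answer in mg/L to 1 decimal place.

f = (1/2)^(τ/t½) = (1/2)^(84/28) ≈ 0.1250.
C₀ = D/Vd = 1080/120 ≈ 9.000 mg/L.
Before the 3rd dose, 2 doses have been given. Superposition: Cmin = C₀·(f + f²).
≈ 9.000 × (0.1250 + 0.0156) ≈ 9.000 × 0.1406 ≈ 1.265 mg/L.

1.3 mg/L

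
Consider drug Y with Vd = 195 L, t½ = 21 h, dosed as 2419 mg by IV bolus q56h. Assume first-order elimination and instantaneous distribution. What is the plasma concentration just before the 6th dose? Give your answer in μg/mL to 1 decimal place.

2.3 μg/mL

f = (1/2)^(τ/t½) = (1/2)^(56/21) ≈ 0.1575.
C₀ = D/Vd = 2419/195 ≈ 12.405 μg/mL.
Before the 6th dose, 5 doses have been given. Superposition: Cmin = C₀·(f + f² + … + f^5).
≈ 12.405 × (0.1575 + 0.0248 + 0.0039 + 0.0006 + 0.0001) ≈ 12.405 × 0.1869 ≈ 2.318 μg/mL.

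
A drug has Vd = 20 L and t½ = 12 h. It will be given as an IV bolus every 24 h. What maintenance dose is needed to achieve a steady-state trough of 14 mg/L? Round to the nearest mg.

840 mg

τ/t½ = 24/12 ≈ 2, so f = (1/2)^(24/12) ≈ 0.250000.
Cmin,ss = (D/Vd)·f/(1−f), so D = Cmin,ss·Vd·(1−f)/f.
D = 14 × 20 × (1−f)/f ≈ 14 × 20 × 3.00000 ≈ 840.00 mg.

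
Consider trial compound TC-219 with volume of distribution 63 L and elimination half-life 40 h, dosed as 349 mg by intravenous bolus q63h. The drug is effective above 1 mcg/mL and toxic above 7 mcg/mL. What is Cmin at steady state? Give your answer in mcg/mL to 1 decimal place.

Over one 63-h interval, 63/40 ≈ 1.575 half-lives elapse, leaving f ≈ 0.3356 of each dose.
Single-dose peak C₀ = D/Vd = 349/63 ≈ 5.540 mcg/mL.
Steady-state trough Cmin,ss = C₀·f/(1−f) ≈ 5.540 × 0.3356/0.6644 ≈ 2.798 mcg/mL.
Trough 2.8 mcg/mL vs MEC 1 mcg/mL: adequate.

2.8 mcg/mL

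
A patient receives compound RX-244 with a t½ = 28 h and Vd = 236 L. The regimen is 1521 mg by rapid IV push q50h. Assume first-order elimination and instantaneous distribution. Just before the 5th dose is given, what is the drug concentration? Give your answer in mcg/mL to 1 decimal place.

f = (1/2)^(τ/t½) = (1/2)^(50/28) ≈ 0.2900.
C₀ = D/Vd = 1521/236 ≈ 6.445 mcg/mL.
Before the 5th dose, 4 doses have been given. Superposition: Cmin = C₀·(f + f² + … + f^4).
≈ 6.445 × (0.2900 + 0.0841 + 0.0244 + 0.0071) ≈ 6.445 × 0.4056 ≈ 2.614 mcg/mL.

2.6 mcg/mL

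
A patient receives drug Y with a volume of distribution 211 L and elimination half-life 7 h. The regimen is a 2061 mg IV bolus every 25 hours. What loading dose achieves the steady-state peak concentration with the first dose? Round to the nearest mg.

2250 mg

f = (1/2)^(25/7) ≈ 0.084119; accumulation ratio R = 1/(1−f) ≈ 1.09184.
Loading dose to hit Cmax,ss on first dose: D_load = D_maint·R ≈ 2061 × 1.09184 ≈ 2250.28 mg.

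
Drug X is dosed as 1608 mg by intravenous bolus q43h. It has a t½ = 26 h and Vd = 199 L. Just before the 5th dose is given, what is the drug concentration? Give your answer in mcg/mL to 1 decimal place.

f = (1/2)^(τ/t½) = (1/2)^(43/26) ≈ 0.3178.
C₀ = D/Vd = 1608/199 ≈ 8.080 mcg/mL.
Before the 5th dose, 4 doses have been given. Superposition: Cmin = C₀·(f + f² + … + f^4).
≈ 8.080 × (0.3178 + 0.1010 + 0.0321 + 0.0102) ≈ 8.080 × 0.4611 ≈ 3.726 mcg/mL.

3.7 mcg/mL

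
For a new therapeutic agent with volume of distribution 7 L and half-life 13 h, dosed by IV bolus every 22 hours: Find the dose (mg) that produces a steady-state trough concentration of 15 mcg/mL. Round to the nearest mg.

τ/t½ = 22/13 ≈ 1.6923, so f = (1/2)^(22/13) ≈ 0.309432.
Cmin,ss = (D/Vd)·f/(1−f), so D = Cmin,ss·Vd·(1−f)/f.
D = 15 × 7 × (1−f)/f ≈ 15 × 7 × 2.23173 ≈ 234.33 mg.

234 mg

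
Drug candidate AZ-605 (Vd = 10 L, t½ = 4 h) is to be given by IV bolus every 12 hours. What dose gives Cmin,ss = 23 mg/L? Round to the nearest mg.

τ/t½ = 12/4 ≈ 3, so f = (1/2)^(12/4) ≈ 0.125000.
Cmin,ss = (D/Vd)·f/(1−f), so D = Cmin,ss·Vd·(1−f)/f.
D = 23 × 10 × (1−f)/f ≈ 23 × 10 × 7.00000 ≈ 1610.00 mg.

1610 mg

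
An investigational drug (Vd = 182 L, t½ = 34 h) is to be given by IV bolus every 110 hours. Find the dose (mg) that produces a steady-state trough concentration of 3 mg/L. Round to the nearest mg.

4596 mg

τ/t½ = 110/34 ≈ 3.2353, so f = (1/2)^(110/34) ≈ 0.106189.
Cmin,ss = (D/Vd)·f/(1−f), so D = Cmin,ss·Vd·(1−f)/f.
D = 3 × 182 × (1−f)/f ≈ 3 × 182 × 8.41717 ≈ 4595.77 mg.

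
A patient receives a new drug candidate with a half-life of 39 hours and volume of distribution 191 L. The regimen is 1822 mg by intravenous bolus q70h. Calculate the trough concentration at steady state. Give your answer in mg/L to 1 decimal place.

3.9 mg/L

Over one 70-h interval, 70/39 ≈ 1.7949 half-lives elapse, leaving f ≈ 0.2882 of each dose.
At steady state, accumulation factor R = 1/(1 − e^(−kτ)) ≈ 1.4049.
Each bolus raises the concentration by D/Vd = 1822/191 ≈ 9.539 mg/L.
Steady-state peak Cmax,ss = C₀·R ≈ 9.539 × 1.4049 ≈ 13.401 mg/L.
Steady-state trough Cmin,ss = Cmax,ss·f ≈ 13.401 × 0.2882 ≈ 3.862 mg/L.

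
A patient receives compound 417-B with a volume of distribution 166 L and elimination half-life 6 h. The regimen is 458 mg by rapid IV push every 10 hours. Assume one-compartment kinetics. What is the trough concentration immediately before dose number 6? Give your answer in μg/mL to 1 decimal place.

1.3 μg/mL

f = (1/2)^(τ/t½) = (1/2)^(10/6) ≈ 0.3150.
C₀ = D/Vd = 458/166 ≈ 2.759 μg/mL.
Before the 6th dose, 5 doses have been given. Superposition: Cmin = C₀·(f + f² + … + f^5).
≈ 2.759 × (0.3150 + 0.0992 + 0.0313 + 0.0098 + 0.0031) ≈ 2.759 × 0.4584 ≈ 1.265 μg/mL.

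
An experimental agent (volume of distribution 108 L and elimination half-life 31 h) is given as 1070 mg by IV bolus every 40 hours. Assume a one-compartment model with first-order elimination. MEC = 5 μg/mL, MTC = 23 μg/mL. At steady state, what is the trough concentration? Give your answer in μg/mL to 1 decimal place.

Over one 40-h interval, 40/31 ≈ 1.2903 half-lives elapse, leaving f ≈ 0.4089 of each dose.
Accumulation ratio R = 1/(1 − f) ≈ 1/0.5911 ≈ 1.6918.
Single-dose peak C₀ = D/Vd = 1070/108 ≈ 9.907 μg/mL.
Cmax,ss = C₀/(1 − f) ≈ 9.907/0.5911 ≈ 16.760 μg/mL.
One interval later, Cmin,ss = Cmax,ss·e^(−kτ) ≈ 16.760 × 0.4089 ≈ 6.853 μg/mL.
Trough 6.9 μg/mL vs MEC 5 μg/mL: adequate.

6.9 μg/mL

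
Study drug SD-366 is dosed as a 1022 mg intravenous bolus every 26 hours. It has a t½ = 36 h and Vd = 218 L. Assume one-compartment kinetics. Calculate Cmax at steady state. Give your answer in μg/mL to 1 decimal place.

11.9 μg/mL

Over one 26-h interval, 26/36 ≈ 0.72222 half-lives elapse, leaving f ≈ 0.6062 of each dose.
At steady state, accumulation factor R = 1/(1 − e^(−kτ)) ≈ 2.5394.
Single-dose peak C₀ = D/Vd = 1022/218 ≈ 4.688 μg/mL.
Steady-state peak Cmax,ss = C₀·R ≈ 4.688 × 2.5394 ≈ 11.905 μg/mL.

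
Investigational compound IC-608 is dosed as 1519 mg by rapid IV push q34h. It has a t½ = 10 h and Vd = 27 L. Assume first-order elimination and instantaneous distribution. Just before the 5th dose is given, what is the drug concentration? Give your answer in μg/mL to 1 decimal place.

5.9 μg/mL

f = (1/2)^(τ/t½) = (1/2)^(34/10) ≈ 0.0947.
C₀ = D/Vd = 1519/27 ≈ 56.259 μg/mL.
Before the 5th dose, 4 doses have been given. Superposition: Cmin = C₀·(f + f² + … + f^4).
≈ 56.259 × (0.0947 + 0.0090 + 0.0008 + 0.0001) ≈ 56.259 × 0.1046 ≈ 5.885 μg/mL.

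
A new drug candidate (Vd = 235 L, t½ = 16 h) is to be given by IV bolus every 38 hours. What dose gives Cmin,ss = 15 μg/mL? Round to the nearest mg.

τ/t½ = 38/16 ≈ 2.375, so f = (1/2)^(38/16) ≈ 0.192776.
Cmin,ss = (D/Vd)·f/(1−f), so D = Cmin,ss·Vd·(1−f)/f.
D = 15 × 235 × (1−f)/f ≈ 15 × 235 × 4.18737 ≈ 14760.48 mg.

14760 mg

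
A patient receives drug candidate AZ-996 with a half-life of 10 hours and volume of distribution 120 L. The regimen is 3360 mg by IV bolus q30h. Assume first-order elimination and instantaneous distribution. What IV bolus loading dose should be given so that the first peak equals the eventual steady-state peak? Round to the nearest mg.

f = (1/2)^(30/10) ≈ 0.125000; accumulation ratio R = 1/(1−f) ≈ 1.14286.
Loading dose to hit Cmax,ss on first dose: D_load = D_maint·R ≈ 3360 × 1.14286 ≈ 3840.01 mg.

3840 mg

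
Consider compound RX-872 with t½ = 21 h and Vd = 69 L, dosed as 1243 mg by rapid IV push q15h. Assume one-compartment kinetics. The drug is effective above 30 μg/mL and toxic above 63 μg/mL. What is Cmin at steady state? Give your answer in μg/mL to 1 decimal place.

28.1 μg/mL

τ/t½ = 15/21 ≈ 0.71429, so fraction remaining f = (1/2)^(15/21) ≈ 0.6095.
Each bolus raises the concentration by D/Vd = 1243/69 ≈ 18.014 μg/mL.
Steady-state trough Cmin,ss = C₀·f/(1−f) ≈ 18.014 × 0.6095/0.3905 ≈ 28.117 μg/mL.
Trough 28.1 μg/mL vs MEC 30 μg/mL: subtherapeutic.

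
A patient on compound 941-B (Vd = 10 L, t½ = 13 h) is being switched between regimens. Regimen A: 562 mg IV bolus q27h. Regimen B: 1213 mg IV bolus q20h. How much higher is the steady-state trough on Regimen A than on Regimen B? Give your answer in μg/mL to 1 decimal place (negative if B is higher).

-46.2 μg/mL

Regimen A: f = (1/2)^(27/13) ≈ 0.2370; Cmin,ss = (562/10)·f/(1−f) ≈ 17.457 μg/mL.
Regimen B: f = (1/2)^(20/13) ≈ 0.3443; Cmin,ss = (1213/10)·f/(1−f) ≈ 63.693 μg/mL.
Difference ≈ 17.457 − 63.693 ≈ -46.236 μg/mL.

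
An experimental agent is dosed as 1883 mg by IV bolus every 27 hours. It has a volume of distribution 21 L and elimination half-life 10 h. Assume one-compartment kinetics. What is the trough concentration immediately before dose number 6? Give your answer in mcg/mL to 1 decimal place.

16.3 mcg/mL

f = (1/2)^(τ/t½) = (1/2)^(27/10) ≈ 0.1539.
C₀ = D/Vd = 1883/21 ≈ 89.667 mcg/mL.
Before the 6th dose, 5 doses have been given. Superposition: Cmin = C₀·(f + f² + … + f^5).
≈ 89.667 × (0.1539 + 0.0237 + 0.0036 + 0.0006 + 0.0001) ≈ 89.667 × 0.1819 ≈ 16.310 mcg/mL.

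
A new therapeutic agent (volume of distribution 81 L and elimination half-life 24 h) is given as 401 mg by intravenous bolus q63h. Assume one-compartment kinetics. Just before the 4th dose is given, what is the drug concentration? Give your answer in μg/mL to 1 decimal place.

f = (1/2)^(τ/t½) = (1/2)^(63/24) ≈ 0.1621.
C₀ = D/Vd = 401/81 ≈ 4.951 μg/mL.
Before the 4th dose, 3 doses have been given. Superposition: Cmin = C₀·(f + f² + … + f^3).
≈ 4.951 × (0.1621 + 0.0263 + 0.0043) ≈ 4.951 × 0.1927 ≈ 0.954 μg/mL.

1.0 μg/mL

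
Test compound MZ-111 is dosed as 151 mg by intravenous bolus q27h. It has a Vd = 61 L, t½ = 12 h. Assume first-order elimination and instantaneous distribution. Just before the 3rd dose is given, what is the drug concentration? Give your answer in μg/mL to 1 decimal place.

0.6 μg/mL

f = (1/2)^(τ/t½) = (1/2)^(27/12) ≈ 0.2102.
C₀ = D/Vd = 151/61 ≈ 2.475 μg/mL.
Before the 3rd dose, 2 doses have been given. Superposition: Cmin = C₀·(f + f²).
≈ 2.475 × (0.2102 + 0.0442) ≈ 2.475 × 0.2544 ≈ 0.630 μg/mL.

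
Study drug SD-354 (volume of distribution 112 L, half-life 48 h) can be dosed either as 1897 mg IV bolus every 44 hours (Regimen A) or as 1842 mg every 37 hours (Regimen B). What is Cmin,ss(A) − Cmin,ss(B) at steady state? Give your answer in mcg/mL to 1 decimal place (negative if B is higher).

-4.2 mcg/mL

Regimen A: f = (1/2)^(44/48) ≈ 0.5297; Cmin,ss = (1897/112)·f/(1−f) ≈ 19.077 mcg/mL.
Regimen B: f = (1/2)^(37/48) ≈ 0.5861; Cmin,ss = (1842/112)·f/(1−f) ≈ 23.289 mcg/mL.
Difference ≈ 19.077 − 23.289 ≈ -4.212 mcg/mL.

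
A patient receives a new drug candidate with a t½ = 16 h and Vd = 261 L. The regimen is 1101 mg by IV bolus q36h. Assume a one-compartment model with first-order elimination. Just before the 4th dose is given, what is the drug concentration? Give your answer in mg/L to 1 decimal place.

f = (1/2)^(τ/t½) = (1/2)^(36/16) ≈ 0.2102.
C₀ = D/Vd = 1101/261 ≈ 4.218 mg/L.
Before the 4th dose, 3 doses have been given. Superposition: Cmin = C₀·(f + f² + … + f^3).
≈ 4.218 × (0.2102 + 0.0442 + 0.0093) ≈ 4.218 × 0.2637 ≈ 1.112 mg/L.

1.1 mg/L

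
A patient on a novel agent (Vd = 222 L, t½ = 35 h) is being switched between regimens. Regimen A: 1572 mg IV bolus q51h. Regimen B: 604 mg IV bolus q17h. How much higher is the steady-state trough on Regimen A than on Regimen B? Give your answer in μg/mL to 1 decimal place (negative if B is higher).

Regimen A: f = (1/2)^(51/35) ≈ 0.3642; Cmin,ss = (1572/222)·f/(1−f) ≈ 4.056 μg/mL.
Regimen B: f = (1/2)^(17/35) ≈ 0.7141; Cmin,ss = (604/222)·f/(1−f) ≈ 6.796 μg/mL.
Difference ≈ 4.056 − 6.796 ≈ -2.740 μg/mL.

-2.7 μg/mL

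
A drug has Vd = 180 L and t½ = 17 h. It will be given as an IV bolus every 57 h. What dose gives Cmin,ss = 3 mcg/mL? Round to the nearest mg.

4977 mg

τ/t½ = 57/17 ≈ 3.3529, so f = (1/2)^(57/17) ≈ 0.097873.
Cmin,ss = (D/Vd)·f/(1−f), so D = Cmin,ss·Vd·(1−f)/f.
D = 3 × 180 × (1−f)/f ≈ 3 × 180 × 9.21732 ≈ 4977.35 mg.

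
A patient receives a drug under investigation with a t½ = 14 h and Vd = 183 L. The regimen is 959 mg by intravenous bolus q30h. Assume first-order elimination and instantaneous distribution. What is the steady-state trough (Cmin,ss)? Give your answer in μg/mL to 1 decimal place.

τ/t½ = 30/14 ≈ 2.1429, so fraction remaining f = (1/2)^(30/14) ≈ 0.2264.
Accumulation ratio R = 1/(1 − f) ≈ 1/0.7736 ≈ 1.2927.
Each bolus raises the concentration by D/Vd = 959/183 ≈ 5.240 μg/mL.
Cmax,ss = C₀/(1 − f) ≈ 5.240/0.7736 ≈ 6.774 μg/mL.
Steady-state trough Cmin,ss = Cmax,ss·f ≈ 6.774 × 0.2264 ≈ 1.534 μg/mL.

1.5 μg/mL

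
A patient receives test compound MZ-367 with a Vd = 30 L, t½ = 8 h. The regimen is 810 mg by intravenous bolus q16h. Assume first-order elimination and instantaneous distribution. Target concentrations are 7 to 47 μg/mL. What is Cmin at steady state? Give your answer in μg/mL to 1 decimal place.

9.0 μg/mL

The dosing interval is 2 half-lives, so f = 2^(−2) = 0.25.
At steady state, R = 1/(1 − 0.25) = 4/3.
Single-dose peak C₀ = D/Vd = 810/30 = 27 μg/mL.
Steady-state peak Cmax,ss = C₀·R = 27 × 4/3 ≈ 36.000 μg/mL.
Steady-state trough Cmin,ss = Cmax,ss·f ≈ 36.000 × 0.25 ≈ 9.000 μg/mL.
Trough 9.0 μg/mL vs MEC 7 μg/mL: adequate.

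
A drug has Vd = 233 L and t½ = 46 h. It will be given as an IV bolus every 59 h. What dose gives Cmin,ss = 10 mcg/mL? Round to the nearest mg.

3338 mg

τ/t½ = 59/46 ≈ 1.2826, so f = (1/2)^(59/46) ≈ 0.411052.
Cmin,ss = (D/Vd)·f/(1−f), so D = Cmin,ss·Vd·(1−f)/f.
D = 10 × 233 × (1−f)/f ≈ 10 × 233 × 1.43278 ≈ 3338.38 mg.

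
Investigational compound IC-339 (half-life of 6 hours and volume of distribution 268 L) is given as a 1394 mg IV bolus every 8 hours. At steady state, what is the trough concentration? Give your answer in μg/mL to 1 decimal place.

τ/t½ = 8/6 ≈ 1.3333, so fraction remaining f = (1/2)^(8/6) ≈ 0.3969.
Each bolus raises the concentration by D/Vd = 1394/268 ≈ 5.201 μg/mL.
Steady-state trough Cmin,ss = C₀·f/(1−f) ≈ 5.201 × 0.3969/0.6031 ≈ 3.423 μg/mL.

3.4 μg/mL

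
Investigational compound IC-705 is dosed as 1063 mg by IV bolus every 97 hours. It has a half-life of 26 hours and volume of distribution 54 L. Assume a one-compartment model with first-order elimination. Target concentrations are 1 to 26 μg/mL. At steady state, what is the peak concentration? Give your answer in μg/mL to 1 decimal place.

21.3 μg/mL

τ/t½ = 97/26 ≈ 3.7308, so fraction remaining f = (1/2)^(97/26) ≈ 0.0753.
Accumulation ratio R = 1/(1 − f) ≈ 1/0.9247 ≈ 1.0814.
Single-dose peak C₀ = D/Vd = 1063/54 ≈ 19.685 μg/mL.
Steady-state peak Cmax,ss = C₀·R ≈ 19.685 × 1.0814 ≈ 21.287 μg/mL.
Peak 21.3 μg/mL vs MTC 26 μg/mL: below toxic threshold.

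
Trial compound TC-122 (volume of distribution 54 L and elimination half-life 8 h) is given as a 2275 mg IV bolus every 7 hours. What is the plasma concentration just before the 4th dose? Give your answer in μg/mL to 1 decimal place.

f = (1/2)^(τ/t½) = (1/2)^(7/8) ≈ 0.5453.
C₀ = D/Vd = 2275/54 ≈ 42.130 μg/mL.
Before the 4th dose, 3 doses have been given. Superposition: Cmin = C₀·(f + f² + … + f^3).
≈ 42.130 × (0.5453 + 0.2974 + 0.1621) ≈ 42.130 × 1.0048 ≈ 42.332 μg/mL.

42.3 μg/mL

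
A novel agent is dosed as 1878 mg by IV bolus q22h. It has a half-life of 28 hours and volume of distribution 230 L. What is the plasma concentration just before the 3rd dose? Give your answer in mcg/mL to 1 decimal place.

7.5 mcg/mL

f = (1/2)^(τ/t½) = (1/2)^(22/28) ≈ 0.5801.
C₀ = D/Vd = 1878/230 ≈ 8.165 mcg/mL.
Before the 3rd dose, 2 doses have been given. Superposition: Cmin = C₀·(f + f²).
≈ 8.165 × (0.5801 + 0.3365) ≈ 8.165 × 0.9166 ≈ 7.484 mcg/mL.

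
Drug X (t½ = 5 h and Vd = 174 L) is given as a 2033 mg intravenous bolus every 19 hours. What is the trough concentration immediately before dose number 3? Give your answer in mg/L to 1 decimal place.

f = (1/2)^(τ/t½) = (1/2)^(19/5) ≈ 0.0718.
C₀ = D/Vd = 2033/174 ≈ 11.684 mg/L.
Before the 3rd dose, 2 doses have been given. Superposition: Cmin = C₀·(f + f²).
≈ 11.684 × (0.0718 + 0.0052) ≈ 11.684 × 0.0770 ≈ 0.900 mg/L.

0.9 mg/L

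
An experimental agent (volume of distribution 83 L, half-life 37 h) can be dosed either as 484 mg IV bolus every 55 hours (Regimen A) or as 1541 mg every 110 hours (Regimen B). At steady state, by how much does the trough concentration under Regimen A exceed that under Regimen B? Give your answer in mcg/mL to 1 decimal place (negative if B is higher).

0.5 mcg/mL

Regimen A: f = (1/2)^(55/37) ≈ 0.3569; Cmin,ss = (484/83)·f/(1−f) ≈ 3.236 mcg/mL.
Regimen B: f = (1/2)^(110/37) ≈ 0.1274; Cmin,ss = (1541/83)·f/(1−f) ≈ 2.711 mcg/mL.
Difference ≈ 3.236 − 2.711 ≈ 0.525 mcg/mL.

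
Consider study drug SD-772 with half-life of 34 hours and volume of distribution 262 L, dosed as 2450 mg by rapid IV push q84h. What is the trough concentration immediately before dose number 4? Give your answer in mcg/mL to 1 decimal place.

f = (1/2)^(τ/t½) = (1/2)^(84/34) ≈ 0.1804.
C₀ = D/Vd = 2450/262 ≈ 9.351 mcg/mL.
Before the 4th dose, 3 doses have been given. Superposition: Cmin = C₀·(f + f² + … + f^3).
≈ 9.351 × (0.1804 + 0.0325 + 0.0059) ≈ 9.351 × 0.2188 ≈ 2.046 mcg/mL.

2.0 mcg/mL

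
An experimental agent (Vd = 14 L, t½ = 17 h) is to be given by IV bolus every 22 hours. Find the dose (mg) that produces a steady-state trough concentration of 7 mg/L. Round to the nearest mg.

τ/t½ = 22/17 ≈ 1.2941, so f = (1/2)^(22/17) ≈ 0.407785.
Cmin,ss = (D/Vd)·f/(1−f), so D = Cmin,ss·Vd·(1−f)/f.
D = 7 × 14 × (1−f)/f ≈ 7 × 14 × 1.45227 ≈ 142.32 mg.

142 mg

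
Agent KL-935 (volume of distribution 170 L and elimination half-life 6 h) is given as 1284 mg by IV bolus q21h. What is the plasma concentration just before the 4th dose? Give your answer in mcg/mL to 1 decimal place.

f = (1/2)^(τ/t½) = (1/2)^(21/6) ≈ 0.0884.
C₀ = D/Vd = 1284/170 ≈ 7.553 mcg/mL.
Before the 4th dose, 3 doses have been given. Superposition: Cmin = C₀·(f + f² + … + f^3).
≈ 7.553 × (0.0884 + 0.0078 + 0.0007) ≈ 7.553 × 0.0969 ≈ 0.732 mcg/mL.

0.7 mcg/mL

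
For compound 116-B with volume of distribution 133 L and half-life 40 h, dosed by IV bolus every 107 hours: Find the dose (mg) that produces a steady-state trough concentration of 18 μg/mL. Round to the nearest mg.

12895 mg

τ/t½ = 107/40 ≈ 2.675, so f = (1/2)^(107/40) ≈ 0.156583.
Cmin,ss = (D/Vd)·f/(1−f), so D = Cmin,ss·Vd·(1−f)/f.
D = 18 × 133 × (1−f)/f ≈ 18 × 133 × 5.38639 ≈ 12895.02 mg.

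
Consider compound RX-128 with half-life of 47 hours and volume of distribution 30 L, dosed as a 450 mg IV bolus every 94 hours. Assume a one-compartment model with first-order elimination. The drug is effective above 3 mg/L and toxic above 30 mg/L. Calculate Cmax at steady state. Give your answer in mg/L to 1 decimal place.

The dosing interval is 2 half-lives, so f = 2^(−2) = 0.25.
At steady state, R = 1/(1 − 0.25) = 4/3.
Single-dose peak C₀ = D/Vd = 450/30 = 15 mg/L.
Steady-state peak Cmax,ss = C₀·R = 15 × 4/3 ≈ 20.000 mg/L.
Peak 20.0 mg/L vs MTC 30 mg/L: below toxic threshold.

20.0 mg/L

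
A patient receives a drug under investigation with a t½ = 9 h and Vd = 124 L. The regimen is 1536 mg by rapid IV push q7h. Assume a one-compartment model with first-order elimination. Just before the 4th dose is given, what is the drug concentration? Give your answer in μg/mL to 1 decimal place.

13.9 μg/mL

f = (1/2)^(τ/t½) = (1/2)^(7/9) ≈ 0.5833.
C₀ = D/Vd = 1536/124 ≈ 12.387 μg/mL.
Before the 4th dose, 3 doses have been given. Superposition: Cmin = C₀·(f + f² + … + f^3).
≈ 12.387 × (0.5833 + 0.3402 + 0.1985) ≈ 12.387 × 1.1220 ≈ 13.898 μg/mL.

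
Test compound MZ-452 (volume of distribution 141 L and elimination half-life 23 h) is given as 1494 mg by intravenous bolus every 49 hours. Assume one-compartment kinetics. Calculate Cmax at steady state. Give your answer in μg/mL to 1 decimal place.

τ/t½ = 49/23 ≈ 2.1304, so fraction remaining f = (1/2)^(49/23) ≈ 0.2284.
Accumulation ratio R = 1/(1 − f) ≈ 1/0.7716 ≈ 1.2960.
Each bolus raises the concentration by D/Vd = 1494/141 ≈ 10.596 μg/mL.
Cmax,ss = C₀/(1 − f) ≈ 10.596/0.7716 ≈ 13.733 μg/mL.

13.7 μg/mL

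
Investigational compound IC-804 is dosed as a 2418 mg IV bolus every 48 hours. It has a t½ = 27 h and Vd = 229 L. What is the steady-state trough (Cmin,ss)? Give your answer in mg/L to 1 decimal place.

k = ln2/t½ = ln2/27 ≈ 0.025672 h⁻¹; fraction remaining f = e^(−kτ) = e^(−0.025672×48) ≈ 0.2916.
Single-dose peak C₀ = D/Vd = 2418/229 ≈ 10.559 mg/L.
Steady-state trough Cmin,ss = C₀·f/(1−f) ≈ 10.559 × 0.2916/0.7084 ≈ 4.346 mg/L.

4.3 mg/L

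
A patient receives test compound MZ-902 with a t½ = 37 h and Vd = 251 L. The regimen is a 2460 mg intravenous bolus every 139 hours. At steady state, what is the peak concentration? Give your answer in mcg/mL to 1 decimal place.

Over one 139-h interval, 139/37 ≈ 3.7568 half-lives elapse, leaving f ≈ 0.0740 of each dose.
At steady state, accumulation factor R = 1/(1 − e^(−kτ)) ≈ 1.0799.
Single-dose peak C₀ = D/Vd = 2460/251 ≈ 9.801 mcg/mL.
Cmax,ss = C₀/(1 − f) ≈ 9.801/0.9260 ≈ 10.584 mcg/mL.

10.6 mcg/mL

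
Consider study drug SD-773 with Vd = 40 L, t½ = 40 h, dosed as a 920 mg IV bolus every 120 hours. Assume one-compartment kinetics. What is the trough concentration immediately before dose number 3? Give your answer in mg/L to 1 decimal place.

f = (1/2)^(τ/t½) = (1/2)^(120/40) ≈ 0.1250.
C₀ = D/Vd = 920/40 ≈ 23.000 mg/L.
Before the 3rd dose, 2 doses have been given. Superposition: Cmin = C₀·(f + f²).
≈ 23.000 × (0.1250 + 0.0156) ≈ 23.000 × 0.1406 ≈ 3.234 mg/L.

3.2 mg/L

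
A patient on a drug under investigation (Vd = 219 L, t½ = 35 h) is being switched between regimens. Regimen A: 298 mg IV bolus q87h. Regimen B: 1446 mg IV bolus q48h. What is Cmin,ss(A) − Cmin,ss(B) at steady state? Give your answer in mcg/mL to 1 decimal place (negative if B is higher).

Regimen A: f = (1/2)^(87/35) ≈ 0.1785; Cmin,ss = (298/219)·f/(1−f) ≈ 0.296 mcg/mL.
Regimen B: f = (1/2)^(48/35) ≈ 0.3865; Cmin,ss = (1446/219)·f/(1−f) ≈ 4.160 mcg/mL.
Difference ≈ 0.296 − 4.160 ≈ -3.864 mcg/mL.

-3.9 mcg/mL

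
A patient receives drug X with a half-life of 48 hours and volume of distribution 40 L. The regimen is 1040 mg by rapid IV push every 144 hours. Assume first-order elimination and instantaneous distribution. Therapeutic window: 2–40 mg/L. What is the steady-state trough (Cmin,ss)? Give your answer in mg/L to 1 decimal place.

3.7 mg/L

The dosing interval is 3 half-lives, so f = 2^(−3) = 0.125.
At steady state, R = 1/(1 − 0.125) = 8/7.
Single-dose peak C₀ = D/Vd = 1040/40 = 26 mg/L.
Steady-state peak Cmax,ss = C₀·R = 26 × 8/7 ≈ 29.714 mg/L.
Steady-state trough Cmin,ss = Cmax,ss·f ≈ 29.714 × 0.125 ≈ 3.714 mg/L.
Trough 3.7 mg/L vs MEC 2 mg/L: adequate.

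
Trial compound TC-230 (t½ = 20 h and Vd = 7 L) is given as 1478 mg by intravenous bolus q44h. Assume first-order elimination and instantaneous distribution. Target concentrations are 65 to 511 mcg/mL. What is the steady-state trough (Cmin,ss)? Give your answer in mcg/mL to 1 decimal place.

Over one 44-h interval, 44/20 ≈ 2.2 half-lives elapse, leaving f ≈ 0.2176 of each dose.
Accumulation ratio R = 1/(1 − f) ≈ 1/0.7824 ≈ 1.2781.
Single-dose peak C₀ = D/Vd = 1478/7 ≈ 211.143 mcg/mL.
Cmax,ss = C₀/(1 − f) ≈ 211.143/0.7824 ≈ 269.866 mcg/mL.
Steady-state trough Cmin,ss = Cmax,ss·f ≈ 269.866 × 0.2176 ≈ 58.723 mcg/mL.
Trough 58.7 mcg/mL vs MEC 65 mcg/mL: subtherapeutic.

58.7 mcg/mL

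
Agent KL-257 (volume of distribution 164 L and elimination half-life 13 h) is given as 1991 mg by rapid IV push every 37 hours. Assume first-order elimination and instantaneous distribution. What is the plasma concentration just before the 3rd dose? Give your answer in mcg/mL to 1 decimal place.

f = (1/2)^(τ/t½) = (1/2)^(37/13) ≈ 0.1391.
C₀ = D/Vd = 1991/164 ≈ 12.140 mcg/mL.
Before the 3rd dose, 2 doses have been given. Superposition: Cmin = C₀·(f + f²).
≈ 12.140 × (0.1391 + 0.0193) ≈ 12.140 × 0.1584 ≈ 1.923 mcg/mL.

1.9 mcg/mL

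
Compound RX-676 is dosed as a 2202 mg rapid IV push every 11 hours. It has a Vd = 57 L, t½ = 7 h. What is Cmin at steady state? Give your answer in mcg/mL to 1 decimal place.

19.6 mcg/mL

Over one 11-h interval, 11/7 ≈ 1.5714 half-lives elapse, leaving f ≈ 0.3365 of each dose.
Accumulation ratio R = 1/(1 − f) ≈ 1/0.6635 ≈ 1.5072.
Each bolus raises the concentration by D/Vd = 2202/57 ≈ 38.632 mcg/mL.
Cmax,ss = C₀/(1 − f) ≈ 38.632/0.6635 ≈ 58.225 mcg/mL.
One interval later, Cmin,ss = Cmax,ss·e^(−kτ) ≈ 58.225 × 0.3365 ≈ 19.593 mcg/mL.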